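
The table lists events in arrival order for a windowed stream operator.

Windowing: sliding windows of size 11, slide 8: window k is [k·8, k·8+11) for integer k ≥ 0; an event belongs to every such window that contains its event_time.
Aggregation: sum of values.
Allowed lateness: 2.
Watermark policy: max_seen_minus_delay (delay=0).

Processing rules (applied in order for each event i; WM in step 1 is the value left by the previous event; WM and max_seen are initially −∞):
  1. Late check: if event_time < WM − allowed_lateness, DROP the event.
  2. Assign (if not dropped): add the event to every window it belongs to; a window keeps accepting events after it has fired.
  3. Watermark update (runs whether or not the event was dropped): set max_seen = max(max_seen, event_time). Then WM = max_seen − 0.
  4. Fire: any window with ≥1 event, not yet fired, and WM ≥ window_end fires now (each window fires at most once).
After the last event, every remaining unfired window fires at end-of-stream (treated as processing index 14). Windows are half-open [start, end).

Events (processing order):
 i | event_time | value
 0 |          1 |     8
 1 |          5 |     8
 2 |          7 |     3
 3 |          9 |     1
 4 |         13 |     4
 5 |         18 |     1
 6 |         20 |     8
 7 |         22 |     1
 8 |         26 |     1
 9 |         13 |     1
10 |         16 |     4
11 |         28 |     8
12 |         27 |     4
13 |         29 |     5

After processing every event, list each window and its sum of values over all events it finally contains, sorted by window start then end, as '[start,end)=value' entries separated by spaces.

[0,11)=20 [8,19)=6 [16,27)=11 [24,35)=18

i=0 t=1 v=8: → [0,11); WM=1
i=1 t=5 v=8: → [0,11); WM=5
i=2 t=7 v=3: → [0,11); WM=7
i=3 t=9 v=1: → [8,19),[0,11); WM=9
i=4 t=13 v=4: → [8,19); WM=13; [0,11) fires=20
i=5 t=18 v=1: → [16,27),[8,19); WM=18
i=6 t=20 v=8: → [16,27); WM=20; [8,19) fires=6
i=7 t=22 v=1: → [16,27); WM=22
i=8 t=26 v=1: → [24,35),[16,27); WM=26
i=9 t=13 v=1: DROP (t<26-2); WM=26
i=10 t=16 v=4: DROP (t<26-2); WM=26
i=11 t=28 v=8: → [24,35); WM=28; [16,27) fires=11
i=12 t=27 v=4: → [24,35); WM=28
i=13 t=29 v=5: → [24,35); WM=29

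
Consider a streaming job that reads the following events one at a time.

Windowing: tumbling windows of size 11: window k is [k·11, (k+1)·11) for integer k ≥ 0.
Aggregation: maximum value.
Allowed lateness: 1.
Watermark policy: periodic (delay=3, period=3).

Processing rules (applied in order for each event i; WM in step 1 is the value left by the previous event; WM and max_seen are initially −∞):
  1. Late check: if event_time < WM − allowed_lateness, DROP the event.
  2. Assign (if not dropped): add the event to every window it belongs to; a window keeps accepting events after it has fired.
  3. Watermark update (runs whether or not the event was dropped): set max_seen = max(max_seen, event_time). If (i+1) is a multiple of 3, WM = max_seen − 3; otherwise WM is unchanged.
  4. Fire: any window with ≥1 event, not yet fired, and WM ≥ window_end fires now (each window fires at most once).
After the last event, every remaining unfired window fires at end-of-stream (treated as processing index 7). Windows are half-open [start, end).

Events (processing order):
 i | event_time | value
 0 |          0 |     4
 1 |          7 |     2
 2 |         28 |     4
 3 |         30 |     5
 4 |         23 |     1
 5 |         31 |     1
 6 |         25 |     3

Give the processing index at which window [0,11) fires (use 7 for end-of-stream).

i=0 t=0 v=4: → [0,11); WM=−∞
i=1 t=7 v=2: → [0,11); WM=−∞
i=2 t=28 v=4: → [22,33); WM=25; [0,11) fires=4
i=3 t=30 v=5: → [22,33); WM=25
i=4 t=23 v=1: DROP (t<25-1); WM=25
i=5 t=31 v=1: → [22,33); WM=28
i=6 t=25 v=3: DROP (t<28-1); WM=28

2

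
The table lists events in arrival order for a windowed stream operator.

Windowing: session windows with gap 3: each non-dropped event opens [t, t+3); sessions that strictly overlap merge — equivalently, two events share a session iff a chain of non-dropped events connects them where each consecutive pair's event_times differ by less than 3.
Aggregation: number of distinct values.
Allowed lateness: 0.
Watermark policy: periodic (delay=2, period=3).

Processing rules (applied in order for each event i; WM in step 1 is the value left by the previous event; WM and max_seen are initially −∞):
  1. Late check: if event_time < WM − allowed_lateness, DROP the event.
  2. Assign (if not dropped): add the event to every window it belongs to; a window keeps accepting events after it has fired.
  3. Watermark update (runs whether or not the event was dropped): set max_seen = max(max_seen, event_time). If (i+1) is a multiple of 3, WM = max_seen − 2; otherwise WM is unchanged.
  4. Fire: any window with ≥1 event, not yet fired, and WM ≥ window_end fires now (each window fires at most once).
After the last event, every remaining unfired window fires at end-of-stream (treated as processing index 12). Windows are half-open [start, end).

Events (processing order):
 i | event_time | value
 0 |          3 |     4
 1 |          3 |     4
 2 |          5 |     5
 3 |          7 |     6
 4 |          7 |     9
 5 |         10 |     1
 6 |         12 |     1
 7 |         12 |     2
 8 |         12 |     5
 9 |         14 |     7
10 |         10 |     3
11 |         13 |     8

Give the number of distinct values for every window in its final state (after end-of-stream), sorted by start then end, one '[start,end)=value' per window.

i=0 t=3 v=4: → [3,6); WM=−∞
i=1 t=3 v=4: → [3,6); WM=−∞
i=2 t=5 v=5: → [3,8); WM=3
i=3 t=7 v=6: → [3,10); WM=3
i=4 t=7 v=9: → [3,10); WM=3
i=5 t=10 v=1: → [10,13); WM=8
i=6 t=12 v=1: → [10,15); WM=8
i=7 t=12 v=2: → [10,15); WM=8
i=8 t=12 v=5: → [10,15); WM=10
i=9 t=14 v=7: → [10,17); WM=10
i=10 t=10 v=3: → [10,17); WM=10
i=11 t=13 v=8: → [10,17); WM=12

[3,10)=4 [10,17)=6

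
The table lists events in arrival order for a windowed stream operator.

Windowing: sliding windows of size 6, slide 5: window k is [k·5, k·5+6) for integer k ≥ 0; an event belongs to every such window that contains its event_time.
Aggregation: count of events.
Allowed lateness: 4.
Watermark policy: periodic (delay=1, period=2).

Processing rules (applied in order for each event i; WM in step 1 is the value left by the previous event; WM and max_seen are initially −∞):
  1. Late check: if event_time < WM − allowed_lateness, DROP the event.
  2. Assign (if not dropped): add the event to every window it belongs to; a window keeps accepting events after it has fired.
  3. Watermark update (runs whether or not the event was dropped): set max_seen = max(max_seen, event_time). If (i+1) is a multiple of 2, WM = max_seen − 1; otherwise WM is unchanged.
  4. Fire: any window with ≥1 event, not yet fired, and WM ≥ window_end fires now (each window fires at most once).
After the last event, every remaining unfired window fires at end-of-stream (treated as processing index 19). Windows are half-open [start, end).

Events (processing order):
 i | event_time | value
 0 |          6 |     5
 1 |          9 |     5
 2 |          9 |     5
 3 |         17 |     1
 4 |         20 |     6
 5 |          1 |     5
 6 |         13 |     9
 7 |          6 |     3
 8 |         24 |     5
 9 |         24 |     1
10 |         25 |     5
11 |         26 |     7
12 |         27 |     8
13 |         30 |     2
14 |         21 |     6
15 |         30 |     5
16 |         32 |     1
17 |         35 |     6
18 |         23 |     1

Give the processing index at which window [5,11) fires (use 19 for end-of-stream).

i=0 t=6 v=5: → [5,11); WM=−∞
i=1 t=9 v=5: → [5,11); WM=8
i=2 t=9 v=5: → [5,11); WM=8
i=3 t=17 v=1: → [15,21); WM=16; [5,11) fires=3
i=4 t=20 v=6: → [20,26),[15,21); WM=16
i=5 t=1 v=5: DROP (t<16-4); WM=19
i=6 t=13 v=9: DROP (t<19-4); WM=19
i=7 t=6 v=3: DROP (t<19-4); WM=19
i=8 t=24 v=5: → [20,26); WM=19
i=9 t=24 v=1: → [20,26); WM=23; [15,21) fires=2
i=10 t=25 v=5: → [25,31),[20,26); WM=23
i=11 t=26 v=7: → [25,31); WM=25
i=12 t=27 v=8: → [25,31); WM=25
i=13 t=30 v=2: → [30,36),[25,31); WM=29; [20,26) fires=4
i=14 t=21 v=6: DROP (t<29-4); WM=29
i=15 t=30 v=5: → [30,36),[25,31); WM=29
i=16 t=32 v=1: → [30,36); WM=29
i=17 t=35 v=6: → [35,41),[30,36); WM=34; [25,31) fires=5
i=18 t=23 v=1: DROP (t<34-4); WM=34

3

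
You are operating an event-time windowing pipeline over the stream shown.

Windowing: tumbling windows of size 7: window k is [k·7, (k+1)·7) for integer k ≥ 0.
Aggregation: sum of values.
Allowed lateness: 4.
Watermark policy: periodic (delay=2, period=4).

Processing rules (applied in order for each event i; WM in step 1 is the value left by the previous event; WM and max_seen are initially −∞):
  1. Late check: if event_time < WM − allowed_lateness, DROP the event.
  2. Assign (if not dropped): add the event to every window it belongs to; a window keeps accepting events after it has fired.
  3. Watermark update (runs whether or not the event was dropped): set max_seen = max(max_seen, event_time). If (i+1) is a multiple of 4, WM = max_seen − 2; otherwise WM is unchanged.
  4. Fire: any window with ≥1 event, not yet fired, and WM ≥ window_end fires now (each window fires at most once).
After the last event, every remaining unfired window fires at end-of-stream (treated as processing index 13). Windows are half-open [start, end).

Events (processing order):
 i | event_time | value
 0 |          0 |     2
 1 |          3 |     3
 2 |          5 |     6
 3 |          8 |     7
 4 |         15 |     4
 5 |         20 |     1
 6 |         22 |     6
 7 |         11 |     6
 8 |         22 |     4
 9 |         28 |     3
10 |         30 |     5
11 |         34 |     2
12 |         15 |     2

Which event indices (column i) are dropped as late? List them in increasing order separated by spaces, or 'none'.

12

i=0 t=0 v=2: → [0,7); WM=−∞
i=1 t=3 v=3: → [0,7); WM=−∞
i=2 t=5 v=6: → [0,7); WM=−∞
i=3 t=8 v=7: → [7,14); WM=6
i=4 t=15 v=4: → [14,21); WM=6
i=5 t=20 v=1: → [14,21); WM=6
i=6 t=22 v=6: → [21,28); WM=6
i=7 t=11 v=6: → [7,14); WM=20; [0,7) fires=11 [7,14) fires=13
i=8 t=22 v=4: → [21,28); WM=20
i=9 t=28 v=3: → [28,35); WM=20
i=10 t=30 v=5: → [28,35); WM=20
i=11 t=34 v=2: → [28,35); WM=32; [14,21) fires=5 [21,28) fires=10
i=12 t=15 v=2: DROP (t<32-4); WM=32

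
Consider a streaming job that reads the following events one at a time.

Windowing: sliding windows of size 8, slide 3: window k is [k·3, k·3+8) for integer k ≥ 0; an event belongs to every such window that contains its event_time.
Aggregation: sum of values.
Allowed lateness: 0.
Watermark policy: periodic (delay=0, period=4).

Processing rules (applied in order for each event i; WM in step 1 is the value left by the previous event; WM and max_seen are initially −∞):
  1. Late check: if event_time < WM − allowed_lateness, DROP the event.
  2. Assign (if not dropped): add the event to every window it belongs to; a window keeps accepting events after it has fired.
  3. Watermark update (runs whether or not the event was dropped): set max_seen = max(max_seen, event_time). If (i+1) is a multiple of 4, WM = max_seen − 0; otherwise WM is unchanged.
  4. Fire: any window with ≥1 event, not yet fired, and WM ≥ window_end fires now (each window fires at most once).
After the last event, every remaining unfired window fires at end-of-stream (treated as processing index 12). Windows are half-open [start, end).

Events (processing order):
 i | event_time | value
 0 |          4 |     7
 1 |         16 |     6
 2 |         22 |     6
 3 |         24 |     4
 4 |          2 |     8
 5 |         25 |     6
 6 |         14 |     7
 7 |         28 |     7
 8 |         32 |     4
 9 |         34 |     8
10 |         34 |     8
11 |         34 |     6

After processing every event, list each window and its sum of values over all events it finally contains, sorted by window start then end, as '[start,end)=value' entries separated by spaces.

i=0 t=4 v=7: → [3,11),[0,8); WM=−∞
i=1 t=16 v=6: → [15,23),[12,20),[9,17); WM=−∞
i=2 t=22 v=6: → [21,29),[18,26),[15,23); WM=−∞
i=3 t=24 v=4: → [24,32),[21,29),[18,26); WM=24; [0,8) fires=7 [3,11) fires=7 [9,17) fires=6 [12,20) fires=6 [15,23) fires=12
i=4 t=2 v=8: DROP (t<24-0); WM=24
i=5 t=25 v=6: → [24,32),[21,29),[18,26); WM=24
i=6 t=14 v=7: DROP (t<24-0); WM=24
i=7 t=28 v=7: → [27,35),[24,32),[21,29); WM=28; [18,26) fires=16
i=8 t=32 v=4: → [30,38),[27,35); WM=28
i=9 t=34 v=8: → [33,41),[30,38),[27,35); WM=28
i=10 t=34 v=8: → [33,41),[30,38),[27,35); WM=28
i=11 t=34 v=6: → [33,41),[30,38),[27,35); WM=34; [21,29) fires=23 [24,32) fires=17

[0,8)=7 [3,11)=7 [9,17)=6 [12,20)=6 [15,23)=12 [18,26)=16 [21,29)=23 [24,32)=17 [27,35)=33 [30,38)=26 [33,41)=22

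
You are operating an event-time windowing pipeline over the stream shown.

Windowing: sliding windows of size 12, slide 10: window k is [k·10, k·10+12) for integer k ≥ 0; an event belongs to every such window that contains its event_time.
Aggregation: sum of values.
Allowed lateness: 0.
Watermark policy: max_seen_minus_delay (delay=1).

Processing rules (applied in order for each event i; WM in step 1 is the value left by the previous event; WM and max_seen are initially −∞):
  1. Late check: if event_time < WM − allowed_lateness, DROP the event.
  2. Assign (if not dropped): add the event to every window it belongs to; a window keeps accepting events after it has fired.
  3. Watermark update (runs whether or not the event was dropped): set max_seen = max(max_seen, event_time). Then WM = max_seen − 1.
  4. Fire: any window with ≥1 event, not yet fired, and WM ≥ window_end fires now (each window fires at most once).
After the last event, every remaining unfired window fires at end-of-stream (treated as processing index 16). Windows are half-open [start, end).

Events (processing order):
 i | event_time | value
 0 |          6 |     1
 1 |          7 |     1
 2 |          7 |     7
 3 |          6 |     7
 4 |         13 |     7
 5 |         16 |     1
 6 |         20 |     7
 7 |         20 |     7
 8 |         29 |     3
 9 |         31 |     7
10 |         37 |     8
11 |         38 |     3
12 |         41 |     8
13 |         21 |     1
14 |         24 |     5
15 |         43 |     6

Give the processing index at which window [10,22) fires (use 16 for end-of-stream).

i=0 t=6 v=1: → [0,12); WM=5
i=1 t=7 v=1: → [0,12); WM=6
i=2 t=7 v=7: → [0,12); WM=6
i=3 t=6 v=7: → [0,12); WM=6
i=4 t=13 v=7: → [10,22); WM=12; [0,12) fires=16
i=5 t=16 v=1: → [10,22); WM=15
i=6 t=20 v=7: → [20,32),[10,22); WM=19
i=7 t=20 v=7: → [20,32),[10,22); WM=19
i=8 t=29 v=3: → [20,32); WM=28; [10,22) fires=22
i=9 t=31 v=7: → [30,42),[20,32); WM=30
i=10 t=37 v=8: → [30,42); WM=36; [20,32) fires=24
i=11 t=38 v=3: → [30,42); WM=37
i=12 t=41 v=8: → [40,52),[30,42); WM=40
i=13 t=21 v=1: DROP (t<40-0); WM=40
i=14 t=24 v=5: DROP (t<40-0); WM=40
i=15 t=43 v=6: → [40,52); WM=42; [30,42) fires=26

8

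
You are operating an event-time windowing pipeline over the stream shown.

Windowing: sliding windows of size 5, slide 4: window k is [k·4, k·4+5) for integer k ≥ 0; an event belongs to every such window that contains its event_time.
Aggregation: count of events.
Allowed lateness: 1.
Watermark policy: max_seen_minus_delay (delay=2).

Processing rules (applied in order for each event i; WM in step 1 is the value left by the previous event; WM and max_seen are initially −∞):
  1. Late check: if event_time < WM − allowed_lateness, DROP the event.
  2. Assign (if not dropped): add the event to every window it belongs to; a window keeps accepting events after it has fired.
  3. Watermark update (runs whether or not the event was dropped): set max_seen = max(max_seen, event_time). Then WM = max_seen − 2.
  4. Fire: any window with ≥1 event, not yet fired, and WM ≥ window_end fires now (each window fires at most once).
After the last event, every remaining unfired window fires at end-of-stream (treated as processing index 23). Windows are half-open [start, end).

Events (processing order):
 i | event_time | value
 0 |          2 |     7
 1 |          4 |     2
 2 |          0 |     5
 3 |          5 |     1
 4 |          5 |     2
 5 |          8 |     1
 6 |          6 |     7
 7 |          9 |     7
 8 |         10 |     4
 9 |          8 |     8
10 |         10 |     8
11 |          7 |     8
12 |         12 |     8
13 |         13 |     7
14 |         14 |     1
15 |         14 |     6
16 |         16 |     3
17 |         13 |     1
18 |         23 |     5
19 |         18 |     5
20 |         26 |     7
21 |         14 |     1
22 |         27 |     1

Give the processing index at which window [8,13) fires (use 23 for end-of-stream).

i=0 t=2 v=7: → [0,5); WM=0
i=1 t=4 v=2: → [4,9),[0,5); WM=2
i=2 t=0 v=5: DROP (t<2-1); WM=2
i=3 t=5 v=1: → [4,9); WM=3
i=4 t=5 v=2: → [4,9); WM=3
i=5 t=8 v=1: → [8,13),[4,9); WM=6; [0,5) fires=2
i=6 t=6 v=7: → [4,9); WM=6
i=7 t=9 v=7: → [8,13); WM=7
i=8 t=10 v=4: → [8,13); WM=8
i=9 t=8 v=8: → [8,13),[4,9); WM=8
i=10 t=10 v=8: → [8,13); WM=8
i=11 t=7 v=8: → [4,9); WM=8
i=12 t=12 v=8: → [12,17),[8,13); WM=10; [4,9) fires=7
i=13 t=13 v=7: → [12,17); WM=11
i=14 t=14 v=1: → [12,17); WM=12
i=15 t=14 v=6: → [12,17); WM=12
i=16 t=16 v=3: → [16,21),[12,17); WM=14; [8,13) fires=6
i=17 t=13 v=1: → [12,17); WM=14
i=18 t=23 v=5: → [20,25); WM=21; [12,17) fires=6 [16,21) fires=1
i=19 t=18 v=5: DROP (t<21-1); WM=21
i=20 t=26 v=7: → [24,29); WM=24
i=21 t=14 v=1: DROP (t<24-1); WM=24
i=22 t=27 v=1: → [24,29); WM=25; [20,25) fires=1

16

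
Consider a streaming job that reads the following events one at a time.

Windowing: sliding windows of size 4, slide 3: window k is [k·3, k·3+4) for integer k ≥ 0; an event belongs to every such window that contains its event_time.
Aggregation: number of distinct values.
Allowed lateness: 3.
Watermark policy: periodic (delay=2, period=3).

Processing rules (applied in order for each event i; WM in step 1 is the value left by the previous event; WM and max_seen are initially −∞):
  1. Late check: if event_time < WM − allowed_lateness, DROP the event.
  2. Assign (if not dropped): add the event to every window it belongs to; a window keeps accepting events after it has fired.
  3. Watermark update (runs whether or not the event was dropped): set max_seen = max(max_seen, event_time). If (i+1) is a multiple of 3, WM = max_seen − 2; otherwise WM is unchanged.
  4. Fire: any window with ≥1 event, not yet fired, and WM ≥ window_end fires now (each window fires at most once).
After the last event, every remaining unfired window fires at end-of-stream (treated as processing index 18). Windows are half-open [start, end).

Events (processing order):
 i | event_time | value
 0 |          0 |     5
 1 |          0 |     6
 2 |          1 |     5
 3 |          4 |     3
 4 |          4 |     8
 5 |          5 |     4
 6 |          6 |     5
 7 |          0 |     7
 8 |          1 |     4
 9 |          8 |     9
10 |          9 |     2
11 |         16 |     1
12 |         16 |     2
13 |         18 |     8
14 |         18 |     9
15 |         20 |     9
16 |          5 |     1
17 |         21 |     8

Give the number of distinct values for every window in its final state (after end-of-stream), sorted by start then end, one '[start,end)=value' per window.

[0,4)=4 [3,7)=4 [6,10)=3 [9,13)=1 [15,19)=4 [18,22)=2 [21,25)=1

i=0 t=0 v=5: → [0,4); WM=−∞
i=1 t=0 v=6: → [0,4); WM=−∞
i=2 t=1 v=5: → [0,4); WM=-1
i=3 t=4 v=3: → [3,7); WM=-1
i=4 t=4 v=8: → [3,7); WM=-1
i=5 t=5 v=4: → [3,7); WM=3
i=6 t=6 v=5: → [6,10),[3,7); WM=3
i=7 t=0 v=7: → [0,4); WM=3
i=8 t=1 v=4: → [0,4); WM=4; [0,4) fires=4
i=9 t=8 v=9: → [6,10); WM=4
i=10 t=9 v=2: → [9,13),[6,10); WM=4
i=11 t=16 v=1: → [15,19); WM=14; [3,7) fires=4 [6,10) fires=3 [9,13) fires=1
i=12 t=16 v=2: → [15,19); WM=14
i=13 t=18 v=8: → [18,22),[15,19); WM=14
i=14 t=18 v=9: → [18,22),[15,19); WM=16
i=15 t=20 v=9: → [18,22); WM=16
i=16 t=5 v=1: DROP (t<16-3); WM=16
i=17 t=21 v=8: → [21,25),[18,22); WM=19; [15,19) fires=4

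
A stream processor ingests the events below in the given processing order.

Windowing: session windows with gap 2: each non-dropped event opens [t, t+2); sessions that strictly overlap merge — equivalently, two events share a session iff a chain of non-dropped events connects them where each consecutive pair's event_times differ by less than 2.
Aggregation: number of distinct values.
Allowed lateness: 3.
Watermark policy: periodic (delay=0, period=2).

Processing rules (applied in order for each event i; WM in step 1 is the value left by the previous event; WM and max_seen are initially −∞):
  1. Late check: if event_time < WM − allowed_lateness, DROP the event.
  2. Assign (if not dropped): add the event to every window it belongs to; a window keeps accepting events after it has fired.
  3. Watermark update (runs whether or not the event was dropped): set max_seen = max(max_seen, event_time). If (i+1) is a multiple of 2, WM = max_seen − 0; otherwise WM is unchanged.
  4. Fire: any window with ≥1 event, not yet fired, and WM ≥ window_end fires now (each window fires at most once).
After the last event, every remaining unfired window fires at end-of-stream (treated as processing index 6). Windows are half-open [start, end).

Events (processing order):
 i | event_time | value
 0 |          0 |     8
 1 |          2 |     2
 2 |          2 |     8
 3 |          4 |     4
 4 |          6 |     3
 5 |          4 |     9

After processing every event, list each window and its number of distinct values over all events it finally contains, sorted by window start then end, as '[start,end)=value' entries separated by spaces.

i=0 t=0 v=8: → [0,2); WM=−∞
i=1 t=2 v=2: → [2,4); WM=2
i=2 t=2 v=8: → [2,4); WM=2
i=3 t=4 v=4: → [4,6); WM=4
i=4 t=6 v=3: → [6,8); WM=4
i=5 t=4 v=9: → [4,6); WM=6

[0,2)=1 [2,4)=2 [4,6)=2 [6,8)=1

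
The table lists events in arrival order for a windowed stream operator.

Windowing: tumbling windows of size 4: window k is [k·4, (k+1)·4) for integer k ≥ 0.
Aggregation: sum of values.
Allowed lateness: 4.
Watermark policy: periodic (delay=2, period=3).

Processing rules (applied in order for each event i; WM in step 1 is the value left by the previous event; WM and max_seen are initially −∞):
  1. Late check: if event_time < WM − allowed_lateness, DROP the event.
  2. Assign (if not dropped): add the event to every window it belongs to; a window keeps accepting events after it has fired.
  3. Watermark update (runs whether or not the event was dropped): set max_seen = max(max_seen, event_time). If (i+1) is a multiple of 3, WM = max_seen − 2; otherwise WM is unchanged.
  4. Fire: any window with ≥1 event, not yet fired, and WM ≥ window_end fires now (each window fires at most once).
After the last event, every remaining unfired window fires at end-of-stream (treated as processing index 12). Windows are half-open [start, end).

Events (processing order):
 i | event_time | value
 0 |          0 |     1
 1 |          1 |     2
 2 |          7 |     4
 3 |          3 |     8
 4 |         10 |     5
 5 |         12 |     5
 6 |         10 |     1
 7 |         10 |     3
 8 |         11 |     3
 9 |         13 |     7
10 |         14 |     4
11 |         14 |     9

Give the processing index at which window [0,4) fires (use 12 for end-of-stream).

i=0 t=0 v=1: → [0,4); WM=−∞
i=1 t=1 v=2: → [0,4); WM=−∞
i=2 t=7 v=4: → [4,8); WM=5; [0,4) fires=3
i=3 t=3 v=8: → [0,4); WM=5
i=4 t=10 v=5: → [8,12); WM=5
i=5 t=12 v=5: → [12,16); WM=10; [4,8) fires=4
i=6 t=10 v=1: → [8,12); WM=10
i=7 t=10 v=3: → [8,12); WM=10
i=8 t=11 v=3: → [8,12); WM=10
i=9 t=13 v=7: → [12,16); WM=10
i=10 t=14 v=4: → [12,16); WM=10
i=11 t=14 v=9: → [12,16); WM=12; [8,12) fires=12

2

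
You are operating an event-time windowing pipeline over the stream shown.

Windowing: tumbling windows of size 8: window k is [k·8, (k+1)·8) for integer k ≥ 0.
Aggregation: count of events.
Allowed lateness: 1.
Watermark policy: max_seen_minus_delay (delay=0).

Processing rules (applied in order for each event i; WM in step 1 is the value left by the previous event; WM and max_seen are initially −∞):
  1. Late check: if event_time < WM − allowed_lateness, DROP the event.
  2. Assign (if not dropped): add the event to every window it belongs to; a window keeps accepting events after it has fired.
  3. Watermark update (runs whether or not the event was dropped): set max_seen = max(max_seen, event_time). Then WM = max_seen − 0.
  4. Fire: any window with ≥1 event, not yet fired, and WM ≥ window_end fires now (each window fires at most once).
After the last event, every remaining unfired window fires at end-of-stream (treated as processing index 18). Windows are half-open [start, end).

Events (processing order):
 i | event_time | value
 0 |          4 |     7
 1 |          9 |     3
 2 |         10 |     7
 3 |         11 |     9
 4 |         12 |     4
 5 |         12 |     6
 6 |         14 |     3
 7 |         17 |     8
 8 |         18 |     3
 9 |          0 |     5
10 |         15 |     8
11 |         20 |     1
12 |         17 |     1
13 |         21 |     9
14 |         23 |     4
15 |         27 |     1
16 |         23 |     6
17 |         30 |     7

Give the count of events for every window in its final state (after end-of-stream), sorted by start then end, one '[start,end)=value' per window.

[0,8)=1 [8,16)=6 [16,24)=5 [24,32)=2

i=0 t=4 v=7: → [0,8); WM=4
i=1 t=9 v=3: → [8,16); WM=9; [0,8) fires=1
i=2 t=10 v=7: → [8,16); WM=10
i=3 t=11 v=9: → [8,16); WM=11
i=4 t=12 v=4: → [8,16); WM=12
i=5 t=12 v=6: → [8,16); WM=12
i=6 t=14 v=3: → [8,16); WM=14
i=7 t=17 v=8: → [16,24); WM=17; [8,16) fires=6
i=8 t=18 v=3: → [16,24); WM=18
i=9 t=0 v=5: DROP (t<18-1); WM=18
i=10 t=15 v=8: DROP (t<18-1); WM=18
i=11 t=20 v=1: → [16,24); WM=20
i=12 t=17 v=1: DROP (t<20-1); WM=20
i=13 t=21 v=9: → [16,24); WM=21
i=14 t=23 v=4: → [16,24); WM=23
i=15 t=27 v=1: → [24,32); WM=27; [16,24) fires=5
i=16 t=23 v=6: DROP (t<27-1); WM=27
i=17 t=30 v=7: → [24,32); WM=30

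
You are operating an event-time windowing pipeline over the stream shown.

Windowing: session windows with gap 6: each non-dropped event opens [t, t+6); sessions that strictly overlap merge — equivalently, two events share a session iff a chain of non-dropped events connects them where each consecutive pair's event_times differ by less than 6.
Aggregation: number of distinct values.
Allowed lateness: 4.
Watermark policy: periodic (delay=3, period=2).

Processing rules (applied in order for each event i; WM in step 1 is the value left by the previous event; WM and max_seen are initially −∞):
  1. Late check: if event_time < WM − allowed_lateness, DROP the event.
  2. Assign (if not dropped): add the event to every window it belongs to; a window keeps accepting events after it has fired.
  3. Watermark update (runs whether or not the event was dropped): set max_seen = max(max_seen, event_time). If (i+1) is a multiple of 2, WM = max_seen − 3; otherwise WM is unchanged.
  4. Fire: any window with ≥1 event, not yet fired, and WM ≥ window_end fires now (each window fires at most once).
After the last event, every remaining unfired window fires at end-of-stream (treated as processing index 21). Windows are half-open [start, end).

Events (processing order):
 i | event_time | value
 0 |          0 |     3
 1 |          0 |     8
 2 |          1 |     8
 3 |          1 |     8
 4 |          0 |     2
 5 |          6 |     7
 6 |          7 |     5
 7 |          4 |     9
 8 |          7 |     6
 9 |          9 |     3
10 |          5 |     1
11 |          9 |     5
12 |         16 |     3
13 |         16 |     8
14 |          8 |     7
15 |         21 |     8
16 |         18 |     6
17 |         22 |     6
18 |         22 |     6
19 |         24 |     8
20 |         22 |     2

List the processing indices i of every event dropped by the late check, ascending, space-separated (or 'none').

14

i=0 t=0 v=3: → [0,6); WM=−∞
i=1 t=0 v=8: → [0,6); WM=-3
i=2 t=1 v=8: → [0,7); WM=-3
i=3 t=1 v=8: → [0,7); WM=-2
i=4 t=0 v=2: → [0,7); WM=-2
i=5 t=6 v=7: → [0,12); WM=3
i=6 t=7 v=5: → [0,13); WM=3
i=7 t=4 v=9: → [0,13); WM=4
i=8 t=7 v=6: → [0,13); WM=4
i=9 t=9 v=3: → [0,15); WM=6
i=10 t=5 v=1: → [0,15); WM=6
i=11 t=9 v=5: → [0,15); WM=6
i=12 t=16 v=3: → [16,22); WM=6
i=13 t=16 v=8: → [16,22); WM=13
i=14 t=8 v=7: DROP (t<13-4); WM=13
i=15 t=21 v=8: → [16,27); WM=18
i=16 t=18 v=6: → [16,27); WM=18
i=17 t=22 v=6: → [16,28); WM=19
i=18 t=22 v=6: → [16,28); WM=19
i=19 t=24 v=8: → [16,30); WM=21
i=20 t=22 v=2: → [16,30); WM=21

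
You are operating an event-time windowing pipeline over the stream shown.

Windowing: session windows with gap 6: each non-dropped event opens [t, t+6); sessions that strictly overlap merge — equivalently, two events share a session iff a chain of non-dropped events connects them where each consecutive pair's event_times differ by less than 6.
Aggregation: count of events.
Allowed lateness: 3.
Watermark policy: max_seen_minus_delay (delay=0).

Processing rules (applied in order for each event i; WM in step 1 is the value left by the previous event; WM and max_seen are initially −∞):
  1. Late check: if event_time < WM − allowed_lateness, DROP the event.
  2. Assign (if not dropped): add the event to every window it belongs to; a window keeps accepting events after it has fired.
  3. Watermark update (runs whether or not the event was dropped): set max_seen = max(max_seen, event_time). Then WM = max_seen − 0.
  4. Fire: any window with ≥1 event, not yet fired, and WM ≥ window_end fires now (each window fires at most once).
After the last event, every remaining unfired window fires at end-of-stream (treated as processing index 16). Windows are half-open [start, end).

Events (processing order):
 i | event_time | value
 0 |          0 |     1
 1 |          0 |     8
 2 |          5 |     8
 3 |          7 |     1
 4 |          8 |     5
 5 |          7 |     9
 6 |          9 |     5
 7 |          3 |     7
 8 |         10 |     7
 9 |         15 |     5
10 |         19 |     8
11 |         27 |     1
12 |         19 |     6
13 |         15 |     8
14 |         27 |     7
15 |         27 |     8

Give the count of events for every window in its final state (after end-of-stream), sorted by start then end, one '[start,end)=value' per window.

i=0 t=0 v=1: → [0,6); WM=0
i=1 t=0 v=8: → [0,6); WM=0
i=2 t=5 v=8: → [0,11); WM=5
i=3 t=7 v=1: → [0,13); WM=7
i=4 t=8 v=5: → [0,14); WM=8
i=5 t=7 v=9: → [0,14); WM=8
i=6 t=9 v=5: → [0,15); WM=9
i=7 t=3 v=7: DROP (t<9-3); WM=9
i=8 t=10 v=7: → [0,16); WM=10
i=9 t=15 v=5: → [0,21); WM=15
i=10 t=19 v=8: → [0,25); WM=19
i=11 t=27 v=1: → [27,33); WM=27
i=12 t=19 v=6: DROP (t<27-3); WM=27
i=13 t=15 v=8: DROP (t<27-3); WM=27
i=14 t=27 v=7: → [27,33); WM=27
i=15 t=27 v=8: → [27,33); WM=27

[0,25)=10 [27,33)=3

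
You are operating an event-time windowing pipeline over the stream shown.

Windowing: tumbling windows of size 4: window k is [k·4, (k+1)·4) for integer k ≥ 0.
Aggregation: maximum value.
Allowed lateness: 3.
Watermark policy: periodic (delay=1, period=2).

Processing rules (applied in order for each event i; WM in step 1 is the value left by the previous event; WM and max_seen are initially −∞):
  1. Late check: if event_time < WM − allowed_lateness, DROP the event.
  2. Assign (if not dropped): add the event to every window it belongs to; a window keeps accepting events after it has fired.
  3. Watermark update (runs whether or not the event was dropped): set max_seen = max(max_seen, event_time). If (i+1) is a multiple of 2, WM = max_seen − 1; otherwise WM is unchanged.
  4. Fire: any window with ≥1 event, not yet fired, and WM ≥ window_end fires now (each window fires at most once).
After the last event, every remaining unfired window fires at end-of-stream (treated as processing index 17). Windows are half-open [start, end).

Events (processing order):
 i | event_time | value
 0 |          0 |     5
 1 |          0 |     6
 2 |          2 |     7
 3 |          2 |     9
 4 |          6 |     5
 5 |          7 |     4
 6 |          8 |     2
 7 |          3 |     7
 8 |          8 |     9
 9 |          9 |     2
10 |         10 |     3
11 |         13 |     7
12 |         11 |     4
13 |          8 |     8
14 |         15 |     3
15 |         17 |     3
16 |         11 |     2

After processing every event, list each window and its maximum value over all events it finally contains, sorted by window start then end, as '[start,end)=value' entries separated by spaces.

[0,4)=9 [4,8)=5 [8,12)=9 [12,16)=7 [16,20)=3

i=0 t=0 v=5: → [0,4); WM=−∞
i=1 t=0 v=6: → [0,4); WM=-1
i=2 t=2 v=7: → [0,4); WM=-1
i=3 t=2 v=9: → [0,4); WM=1
i=4 t=6 v=5: → [4,8); WM=1
i=5 t=7 v=4: → [4,8); WM=6; [0,4) fires=9
i=6 t=8 v=2: → [8,12); WM=6
i=7 t=3 v=7: → [0,4); WM=7
i=8 t=8 v=9: → [8,12); WM=7
i=9 t=9 v=2: → [8,12); WM=8; [4,8) fires=5
i=10 t=10 v=3: → [8,12); WM=8
i=11 t=13 v=7: → [12,16); WM=12; [8,12) fires=9
i=12 t=11 v=4: → [8,12); WM=12
i=13 t=8 v=8: DROP (t<12-3); WM=12
i=14 t=15 v=3: → [12,16); WM=12
i=15 t=17 v=3: → [16,20); WM=16; [12,16) fires=7
i=16 t=11 v=2: DROP (t<16-3); WM=16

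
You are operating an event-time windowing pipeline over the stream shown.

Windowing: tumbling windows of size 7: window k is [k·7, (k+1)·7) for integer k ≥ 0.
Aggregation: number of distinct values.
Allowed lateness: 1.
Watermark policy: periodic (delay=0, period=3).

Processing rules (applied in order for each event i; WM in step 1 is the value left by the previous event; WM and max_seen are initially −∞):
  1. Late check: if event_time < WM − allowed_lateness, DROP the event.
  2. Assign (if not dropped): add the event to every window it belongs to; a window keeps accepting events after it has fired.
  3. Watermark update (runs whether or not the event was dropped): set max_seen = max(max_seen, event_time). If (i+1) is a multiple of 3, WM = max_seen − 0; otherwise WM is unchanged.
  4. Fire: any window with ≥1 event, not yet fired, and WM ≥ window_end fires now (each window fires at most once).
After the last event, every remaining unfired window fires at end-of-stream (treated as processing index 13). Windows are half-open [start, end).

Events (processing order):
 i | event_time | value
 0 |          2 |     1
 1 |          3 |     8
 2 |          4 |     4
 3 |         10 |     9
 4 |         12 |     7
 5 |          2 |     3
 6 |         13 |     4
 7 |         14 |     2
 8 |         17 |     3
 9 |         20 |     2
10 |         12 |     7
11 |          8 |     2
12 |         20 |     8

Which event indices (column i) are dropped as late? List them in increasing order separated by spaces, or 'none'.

5 10 11

i=0 t=2 v=1: → [0,7); WM=−∞
i=1 t=3 v=8: → [0,7); WM=−∞
i=2 t=4 v=4: → [0,7); WM=4
i=3 t=10 v=9: → [7,14); WM=4
i=4 t=12 v=7: → [7,14); WM=4
i=5 t=2 v=3: DROP (t<4-1); WM=12; [0,7) fires=3
i=6 t=13 v=4: → [7,14); WM=12
i=7 t=14 v=2: → [14,21); WM=12
i=8 t=17 v=3: → [14,21); WM=17; [7,14) fires=3
i=9 t=20 v=2: → [14,21); WM=17
i=10 t=12 v=7: DROP (t<17-1); WM=17
i=11 t=8 v=2: DROP (t<17-1); WM=20
i=12 t=20 v=8: → [14,21); WM=20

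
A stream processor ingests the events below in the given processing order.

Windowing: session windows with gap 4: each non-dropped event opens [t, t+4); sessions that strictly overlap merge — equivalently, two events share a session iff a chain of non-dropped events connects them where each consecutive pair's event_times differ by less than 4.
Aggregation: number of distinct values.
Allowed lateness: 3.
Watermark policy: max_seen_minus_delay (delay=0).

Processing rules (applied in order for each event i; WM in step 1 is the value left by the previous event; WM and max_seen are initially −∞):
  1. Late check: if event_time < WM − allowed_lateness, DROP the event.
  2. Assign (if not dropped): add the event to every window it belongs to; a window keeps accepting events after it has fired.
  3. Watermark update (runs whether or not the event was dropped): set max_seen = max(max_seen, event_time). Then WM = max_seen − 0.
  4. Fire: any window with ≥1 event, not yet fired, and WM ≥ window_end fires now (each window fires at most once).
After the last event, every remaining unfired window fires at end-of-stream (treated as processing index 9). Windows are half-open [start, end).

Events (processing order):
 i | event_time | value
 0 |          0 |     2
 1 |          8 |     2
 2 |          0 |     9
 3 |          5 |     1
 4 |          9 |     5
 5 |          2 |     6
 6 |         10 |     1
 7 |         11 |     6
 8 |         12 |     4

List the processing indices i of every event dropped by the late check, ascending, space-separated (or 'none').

i=0 t=0 v=2: → [0,4); WM=0
i=1 t=8 v=2: → [8,12); WM=8
i=2 t=0 v=9: DROP (t<8-3); WM=8
i=3 t=5 v=1: → [5,12); WM=8
i=4 t=9 v=5: → [5,13); WM=9
i=5 t=2 v=6: DROP (t<9-3); WM=9
i=6 t=10 v=1: → [5,14); WM=10
i=7 t=11 v=6: → [5,15); WM=11
i=8 t=12 v=4: → [5,16); WM=12

2 5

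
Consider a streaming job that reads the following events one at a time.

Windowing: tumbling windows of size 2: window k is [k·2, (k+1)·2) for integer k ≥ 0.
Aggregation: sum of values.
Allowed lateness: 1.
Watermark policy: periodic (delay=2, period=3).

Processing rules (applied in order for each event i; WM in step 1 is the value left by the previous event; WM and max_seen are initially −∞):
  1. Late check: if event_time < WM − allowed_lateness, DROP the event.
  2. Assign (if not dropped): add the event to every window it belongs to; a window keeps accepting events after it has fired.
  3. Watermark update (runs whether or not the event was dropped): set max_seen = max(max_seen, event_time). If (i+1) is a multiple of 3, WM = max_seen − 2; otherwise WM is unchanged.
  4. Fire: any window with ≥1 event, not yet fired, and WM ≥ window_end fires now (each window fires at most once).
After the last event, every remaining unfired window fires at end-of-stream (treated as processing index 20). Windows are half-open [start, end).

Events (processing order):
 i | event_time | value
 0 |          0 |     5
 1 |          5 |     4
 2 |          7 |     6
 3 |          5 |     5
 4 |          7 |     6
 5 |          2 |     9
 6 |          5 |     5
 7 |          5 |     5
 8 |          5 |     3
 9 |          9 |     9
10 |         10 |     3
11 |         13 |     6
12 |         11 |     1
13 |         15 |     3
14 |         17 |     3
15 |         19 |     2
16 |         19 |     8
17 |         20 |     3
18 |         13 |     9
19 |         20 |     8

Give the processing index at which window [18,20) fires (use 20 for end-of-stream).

i=0 t=0 v=5: → [0,2); WM=−∞
i=1 t=5 v=4: → [4,6); WM=−∞
i=2 t=7 v=6: → [6,8); WM=5; [0,2) fires=5
i=3 t=5 v=5: → [4,6); WM=5
i=4 t=7 v=6: → [6,8); WM=5
i=5 t=2 v=9: DROP (t<5-1); WM=5
i=6 t=5 v=5: → [4,6); WM=5
i=7 t=5 v=5: → [4,6); WM=5
i=8 t=5 v=3: → [4,6); WM=5
i=9 t=9 v=9: → [8,10); WM=5
i=10 t=10 v=3: → [10,12); WM=5
i=11 t=13 v=6: → [12,14); WM=11; [4,6) fires=22 [6,8) fires=12 [8,10) fires=9
i=12 t=11 v=1: → [10,12); WM=11
i=13 t=15 v=3: → [14,16); WM=11
i=14 t=17 v=3: → [16,18); WM=15; [10,12) fires=4 [12,14) fires=6
i=15 t=19 v=2: → [18,20); WM=15
i=16 t=19 v=8: → [18,20); WM=15
i=17 t=20 v=3: → [20,22); WM=18; [14,16) fires=3 [16,18) fires=3
i=18 t=13 v=9: DROP (t<18-1); WM=18
i=19 t=20 v=8: → [20,22); WM=18

20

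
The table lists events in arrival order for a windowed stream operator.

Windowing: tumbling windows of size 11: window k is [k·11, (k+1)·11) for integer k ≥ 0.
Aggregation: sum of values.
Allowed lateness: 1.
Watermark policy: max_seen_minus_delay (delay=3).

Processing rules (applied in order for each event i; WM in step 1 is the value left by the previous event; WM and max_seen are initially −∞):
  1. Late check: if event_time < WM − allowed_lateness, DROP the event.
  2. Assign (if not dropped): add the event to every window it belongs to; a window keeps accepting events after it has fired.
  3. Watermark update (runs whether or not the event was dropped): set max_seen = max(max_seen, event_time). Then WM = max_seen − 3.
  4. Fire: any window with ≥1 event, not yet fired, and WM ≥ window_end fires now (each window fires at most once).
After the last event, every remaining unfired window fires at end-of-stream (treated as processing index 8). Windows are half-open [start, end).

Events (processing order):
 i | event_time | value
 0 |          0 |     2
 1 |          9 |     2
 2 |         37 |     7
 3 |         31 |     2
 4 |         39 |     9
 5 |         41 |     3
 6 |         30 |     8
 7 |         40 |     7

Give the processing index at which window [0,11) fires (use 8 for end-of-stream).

2

i=0 t=0 v=2: → [0,11); WM=-3
i=1 t=9 v=2: → [0,11); WM=6
i=2 t=37 v=7: → [33,44); WM=34; [0,11) fires=4
i=3 t=31 v=2: DROP (t<34-1); WM=34
i=4 t=39 v=9: → [33,44); WM=36
i=5 t=41 v=3: → [33,44); WM=38
i=6 t=30 v=8: DROP (t<38-1); WM=38
i=7 t=40 v=7: → [33,44); WM=38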